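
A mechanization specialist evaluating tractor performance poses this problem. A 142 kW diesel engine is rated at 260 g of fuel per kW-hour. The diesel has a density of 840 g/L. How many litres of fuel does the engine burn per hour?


FC = P * BSFC / rho_fuel
   = 142 * 260 / 840
   = 36920 / 840
   = 43.95 L/h


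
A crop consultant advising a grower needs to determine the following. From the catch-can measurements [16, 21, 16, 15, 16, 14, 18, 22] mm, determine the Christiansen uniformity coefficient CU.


xbar = 138 / 8 = 17.250
sum|xi - xbar| = 18.500
CU = 100 * (1 - 18.500 / (8 * 17.250))
   = 100 * (1 - 0.1341)
   = 86.59%


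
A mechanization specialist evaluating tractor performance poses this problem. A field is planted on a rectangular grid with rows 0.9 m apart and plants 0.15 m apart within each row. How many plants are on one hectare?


D = 10000 / (row_sp * plant_sp)
  = 10000 / (0.9 * 0.15)
  = 10000 / 0.1350
  = 74074.07 plants/ha


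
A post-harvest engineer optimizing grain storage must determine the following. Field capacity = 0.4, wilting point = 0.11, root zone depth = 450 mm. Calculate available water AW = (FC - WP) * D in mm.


AW = (FC - WP) * D
   = (0.4 - 0.11) * 450
   = 0.29 * 450
   = 130.50 mm


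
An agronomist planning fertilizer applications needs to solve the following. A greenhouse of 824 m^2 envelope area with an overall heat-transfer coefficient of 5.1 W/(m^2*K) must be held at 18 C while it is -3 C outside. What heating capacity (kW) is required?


dT = 18 - (-3) = 21 K
Q = U * A * dT
  = 5.1 * 824 * 21
  = 88250.40 W = 88.25 kW


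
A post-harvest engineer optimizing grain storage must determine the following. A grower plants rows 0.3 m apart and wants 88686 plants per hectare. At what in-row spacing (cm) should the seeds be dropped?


spacing = 10000 / (row_sp * density)
        = 10000 / (0.3 * 88686)
        = 10000 / 26605.80
        = 0.37586 m = 37.59 cm


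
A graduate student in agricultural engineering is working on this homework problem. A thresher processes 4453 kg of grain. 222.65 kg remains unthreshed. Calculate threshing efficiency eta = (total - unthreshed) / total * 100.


eta = (total - unthreshed) / total * 100
    = (4453 - 222.65) / 4453 * 100
    = 4230.35 / 4453 * 100
    = 95%


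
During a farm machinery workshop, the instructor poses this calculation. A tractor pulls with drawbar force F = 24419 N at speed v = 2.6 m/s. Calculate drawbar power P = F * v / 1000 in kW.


P = F * v / 1000
  = 24419 * 2.6 / 1000
  = 63489.40 / 1000
  = 63.49 kW


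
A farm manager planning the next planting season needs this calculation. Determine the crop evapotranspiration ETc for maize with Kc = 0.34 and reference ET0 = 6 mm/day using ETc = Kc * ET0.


ETc = Kc * ET0
    = 0.34 * 6
    = 2.04 mm/day


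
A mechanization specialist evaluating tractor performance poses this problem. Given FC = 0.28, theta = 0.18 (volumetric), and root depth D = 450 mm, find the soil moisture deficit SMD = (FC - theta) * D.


SMD = (FC - theta) * D
    = (0.28 - 0.18) * 450
    = 0.100 * 450
    = 45 mm


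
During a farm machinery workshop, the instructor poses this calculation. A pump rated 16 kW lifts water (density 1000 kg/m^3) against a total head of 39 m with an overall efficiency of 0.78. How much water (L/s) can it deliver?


Q = (P * 1000 * eta) / (rho * g * H)
  = (16 * 1000 * 0.78) / (1000 * 9.81 * 39)
  = 12480 / 382590
  = 0.03262 m^3/s = 32.62 L/s


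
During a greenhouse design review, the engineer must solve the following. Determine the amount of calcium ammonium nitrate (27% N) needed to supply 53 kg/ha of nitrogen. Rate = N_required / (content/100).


Rate = N_required / (N_content / 100)
     = 53 / (27 / 100)
     = 53 / 0.27
     = 196.30 kg/ha


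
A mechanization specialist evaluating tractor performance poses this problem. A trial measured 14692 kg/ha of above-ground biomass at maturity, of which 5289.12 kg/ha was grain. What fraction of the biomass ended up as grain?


HI = grain_yield / biomass
   = 5289.12 / 14692
   = 0.36


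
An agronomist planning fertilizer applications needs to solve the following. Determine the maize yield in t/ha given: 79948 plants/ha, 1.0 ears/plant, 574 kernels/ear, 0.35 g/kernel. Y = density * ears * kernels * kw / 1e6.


Y = density * ears * kernels * kw
  = 79948 * 1.0 * 574 * 0.35 g/ha
  = 16061553.20 g/ha
  = 16061.55 kg/ha = 16.06 t/ha


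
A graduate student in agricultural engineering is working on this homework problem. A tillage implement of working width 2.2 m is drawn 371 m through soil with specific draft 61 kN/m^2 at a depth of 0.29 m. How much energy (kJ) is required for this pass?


E = k * d * w * L
  = 61 * 0.29 * 2.2 * 371
  = 14438.58 kJ


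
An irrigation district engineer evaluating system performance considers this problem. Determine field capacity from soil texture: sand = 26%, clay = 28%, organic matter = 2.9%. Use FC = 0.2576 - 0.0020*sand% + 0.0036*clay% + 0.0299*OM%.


FC = 0.2576 - 0.0020*26 + 0.0036*28 + 0.0299*2.9
   = 0.2576 - 0.0520 + 0.1008 + 0.0867
   = 0.3931


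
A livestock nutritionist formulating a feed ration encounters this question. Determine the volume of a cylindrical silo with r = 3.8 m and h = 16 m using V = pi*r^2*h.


V = pi * r^2 * h
  = pi * 3.8^2 * 16
  = pi * 14.44 * 16
  = 725.83 m^3


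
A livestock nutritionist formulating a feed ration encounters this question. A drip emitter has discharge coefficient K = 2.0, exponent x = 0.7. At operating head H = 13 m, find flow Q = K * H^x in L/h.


Q = K * H^x
  = 2.0 * 13^0.7
  = 2.0 * 6.0223
  = 12.04 L/h


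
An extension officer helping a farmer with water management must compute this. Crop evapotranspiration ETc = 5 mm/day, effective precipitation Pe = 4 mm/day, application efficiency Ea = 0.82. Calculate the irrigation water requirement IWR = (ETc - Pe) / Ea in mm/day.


IWR = (ETc - Pe) / Ea
    = (5 - 4) / 0.82
    = 1 / 0.82
    = 1.22 mm/day


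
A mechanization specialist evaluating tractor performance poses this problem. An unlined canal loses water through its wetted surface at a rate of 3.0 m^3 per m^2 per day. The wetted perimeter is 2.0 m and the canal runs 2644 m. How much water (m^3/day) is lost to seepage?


S = C * P * L
  = 3.0 * 2.0 * 2644
  = 15864 m^3/day


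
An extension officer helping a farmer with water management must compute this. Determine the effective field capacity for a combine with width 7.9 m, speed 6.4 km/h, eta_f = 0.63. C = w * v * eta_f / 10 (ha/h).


C = w * v * eta_f / 10
  = 7.9 * 6.4 * 0.63 / 10
  = 31.85 / 10
  = 3.19 ha/h


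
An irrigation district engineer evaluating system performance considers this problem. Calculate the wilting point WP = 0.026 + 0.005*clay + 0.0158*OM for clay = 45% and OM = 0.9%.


WP = 0.026 + 0.005*45 + 0.0158*0.9
   = 0.026 + 0.2250 + 0.0142
   = 0.2652


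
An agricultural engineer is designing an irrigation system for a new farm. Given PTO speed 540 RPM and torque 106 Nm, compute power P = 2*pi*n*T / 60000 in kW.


P = 2*pi*n*T / 60000
  = 2*pi * 540 * 106 / 60000
  = 359649.53 / 60000
  = 5.99 kW


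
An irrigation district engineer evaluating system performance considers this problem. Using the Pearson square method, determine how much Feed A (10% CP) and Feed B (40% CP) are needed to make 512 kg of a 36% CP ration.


parts_A = CP_b - target = 40 - 36 = 4
parts_B = target - CP_a = 36 - 10 = 26
total_parts = 4 + 26 = 30
Feed A = 512 * 4 / 30 = 68.27 kg
Feed B = 512 * 26 / 30 = 443.73 kg

68.27 kg


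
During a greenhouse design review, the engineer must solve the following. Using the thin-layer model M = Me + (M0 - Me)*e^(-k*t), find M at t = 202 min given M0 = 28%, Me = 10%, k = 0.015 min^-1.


M = Me + (M0 - Me) * e^(-k*t)
  = 10 + (28 - 10) * e^(-0.015*202)
  = 10 + 18 * e^(-3.030)
  = 10 + 18 * 0.04832
  = 10 + 0.8697
  = 10.87%


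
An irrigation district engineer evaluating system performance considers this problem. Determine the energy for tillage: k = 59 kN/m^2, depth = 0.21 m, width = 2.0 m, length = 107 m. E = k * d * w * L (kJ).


E = k * d * w * L
  = 59 * 0.21 * 2.0 * 107
  = 2651.46 kJ


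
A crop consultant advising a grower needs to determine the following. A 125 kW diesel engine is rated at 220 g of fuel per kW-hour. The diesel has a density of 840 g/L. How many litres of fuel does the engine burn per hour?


FC = P * BSFC / rho_fuel
   = 125 * 220 / 840
   = 27500 / 840
   = 32.74 L/h


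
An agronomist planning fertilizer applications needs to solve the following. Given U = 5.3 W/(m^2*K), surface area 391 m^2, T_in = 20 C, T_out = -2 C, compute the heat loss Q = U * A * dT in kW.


dT = 20 - (-2) = 22 K
Q = U * A * dT
  = 5.3 * 391 * 22
  = 45590.60 W = 45.59 kW


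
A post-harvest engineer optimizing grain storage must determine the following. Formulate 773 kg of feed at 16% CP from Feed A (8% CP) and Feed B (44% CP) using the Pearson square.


parts_A = CP_b - target = 44 - 16 = 28
parts_B = target - CP_a = 16 - 8 = 8
total_parts = 28 + 8 = 36
Feed A = 773 * 28 / 36 = 601.22 kg
Feed B = 773 * 8 / 36 = 171.78 kg

601.22 kg


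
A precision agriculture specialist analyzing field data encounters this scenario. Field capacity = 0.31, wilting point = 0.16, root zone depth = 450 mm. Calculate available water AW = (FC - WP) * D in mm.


AW = (FC - WP) * D
   = (0.31 - 0.16) * 450
   = 0.15 * 450
   = 67.50 mm


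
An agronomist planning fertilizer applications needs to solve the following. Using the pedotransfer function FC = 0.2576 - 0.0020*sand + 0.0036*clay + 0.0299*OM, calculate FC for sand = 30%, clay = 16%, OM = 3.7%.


FC = 0.2576 - 0.0020*30 + 0.0036*16 + 0.0299*3.7
   = 0.2576 - 0.0600 + 0.0576 + 0.1106
   = 0.3658


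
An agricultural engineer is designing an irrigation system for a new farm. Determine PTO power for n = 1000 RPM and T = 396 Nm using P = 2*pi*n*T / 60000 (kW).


P = 2*pi*n*T / 60000
  = 2*pi * 1000 * 396 / 60000
  = 2488141.38 / 60000
  = 41.47 kW


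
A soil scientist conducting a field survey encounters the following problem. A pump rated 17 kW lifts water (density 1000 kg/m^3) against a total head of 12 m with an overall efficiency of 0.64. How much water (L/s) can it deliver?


Q = (P * 1000 * eta) / (rho * g * H)
  = (17 * 1000 * 0.64) / (1000 * 9.81 * 12)
  = 10880 / 117720
  = 0.09242 m^3/s = 92.42 L/s


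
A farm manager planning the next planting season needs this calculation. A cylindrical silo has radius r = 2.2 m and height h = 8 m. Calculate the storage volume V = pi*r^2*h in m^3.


V = pi * r^2 * h
  = pi * 2.2^2 * 8
  = pi * 4.84 * 8
  = 121.64 m^3


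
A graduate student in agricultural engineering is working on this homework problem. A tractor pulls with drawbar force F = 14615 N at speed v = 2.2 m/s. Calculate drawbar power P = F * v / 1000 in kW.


P = F * v / 1000
  = 14615 * 2.2 / 1000
  = 32153 / 1000
  = 32.15 kW


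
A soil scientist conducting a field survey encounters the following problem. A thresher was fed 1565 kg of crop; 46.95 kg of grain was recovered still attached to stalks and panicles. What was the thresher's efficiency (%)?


eta = (total - unthreshed) / total * 100
    = (1565 - 46.95) / 1565 * 100
    = 1518.05 / 1565 * 100
    = 97%


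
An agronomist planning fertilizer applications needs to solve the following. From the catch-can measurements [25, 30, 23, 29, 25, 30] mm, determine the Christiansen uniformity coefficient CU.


xbar = 162 / 6 = 27
sum|xi - xbar| = 16
CU = 100 * (1 - 16 / (6 * 27))
   = 100 * (1 - 0.0988)
   = 90.12%


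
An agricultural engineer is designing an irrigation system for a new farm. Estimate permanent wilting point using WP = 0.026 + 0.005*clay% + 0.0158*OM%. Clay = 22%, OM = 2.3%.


WP = 0.026 + 0.005*22 + 0.0158*2.3
   = 0.026 + 0.1100 + 0.0363
   = 0.1723


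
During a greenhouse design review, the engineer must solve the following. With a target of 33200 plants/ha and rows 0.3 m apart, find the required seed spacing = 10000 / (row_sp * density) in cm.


spacing = 10000 / (row_sp * density)
        = 10000 / (0.3 * 33200)
        = 10000 / 9960
        = 1.00402 m = 100.40 cm


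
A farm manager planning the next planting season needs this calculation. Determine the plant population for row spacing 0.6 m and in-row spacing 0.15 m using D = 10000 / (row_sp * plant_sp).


D = 10000 / (row_sp * plant_sp)
  = 10000 / (0.6 * 0.15)
  = 10000 / 0.0900
  = 111111.11 plants/ha


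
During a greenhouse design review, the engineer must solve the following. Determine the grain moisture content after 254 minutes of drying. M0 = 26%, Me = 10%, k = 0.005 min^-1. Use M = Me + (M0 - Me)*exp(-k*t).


M = Me + (M0 - Me) * e^(-k*t)
  = 10 + (26 - 10) * e^(-0.005*254)
  = 10 + 16 * e^(-1.270)
  = 10 + 16 * 0.28083
  = 10 + 4.4933
  = 14.49%


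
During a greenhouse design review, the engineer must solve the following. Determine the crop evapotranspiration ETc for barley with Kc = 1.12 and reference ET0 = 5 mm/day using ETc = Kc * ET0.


ETc = Kc * ET0
    = 1.12 * 5
    = 5.60 mm/day


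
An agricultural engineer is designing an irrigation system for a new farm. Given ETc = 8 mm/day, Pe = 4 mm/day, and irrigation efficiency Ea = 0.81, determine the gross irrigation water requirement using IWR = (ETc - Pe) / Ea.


IWR = (ETc - Pe) / Ea
    = (8 - 4) / 0.81
    = 4 / 0.81
    = 4.94 mm/day


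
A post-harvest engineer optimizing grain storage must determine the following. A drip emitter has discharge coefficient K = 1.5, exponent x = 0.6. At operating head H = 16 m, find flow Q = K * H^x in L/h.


Q = K * H^x
  = 1.5 * 16^0.6
  = 1.5 * 5.2780
  = 7.92 L/h


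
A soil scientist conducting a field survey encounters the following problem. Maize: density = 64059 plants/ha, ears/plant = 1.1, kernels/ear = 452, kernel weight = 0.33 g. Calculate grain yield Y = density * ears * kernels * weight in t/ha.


Y = density * ears * kernels * kw
  = 64059 * 1.1 * 452 * 0.33 g/ha
  = 10510544.48 g/ha
  = 10510.54 kg/ha = 10.51 t/ha


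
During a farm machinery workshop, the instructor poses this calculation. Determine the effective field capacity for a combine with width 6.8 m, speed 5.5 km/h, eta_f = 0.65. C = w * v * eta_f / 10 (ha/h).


C = w * v * eta_f / 10
  = 6.8 * 5.5 * 0.65 / 10
  = 24.31 / 10
  = 2.43 ha/h


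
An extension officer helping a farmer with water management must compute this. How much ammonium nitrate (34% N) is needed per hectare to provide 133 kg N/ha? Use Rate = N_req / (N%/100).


Rate = N_required / (N_content / 100)
     = 133 / (34 / 100)
     = 133 / 0.34
     = 391.18 kg/ha


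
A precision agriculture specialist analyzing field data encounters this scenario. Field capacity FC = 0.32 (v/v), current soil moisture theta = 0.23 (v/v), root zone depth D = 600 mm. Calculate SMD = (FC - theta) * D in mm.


SMD = (FC - theta) * D
    = (0.32 - 0.23) * 600
    = 0.090 * 600
    = 54 mm


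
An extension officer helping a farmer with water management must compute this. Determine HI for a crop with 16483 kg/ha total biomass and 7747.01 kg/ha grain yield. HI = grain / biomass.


HI = grain_yield / biomass
   = 7747.01 / 16483
   = 0.47


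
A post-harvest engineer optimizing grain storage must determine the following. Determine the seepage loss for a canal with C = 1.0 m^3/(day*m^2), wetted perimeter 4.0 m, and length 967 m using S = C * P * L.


S = C * P * L
  = 1.0 * 4.0 * 967
  = 3868 m^3/day


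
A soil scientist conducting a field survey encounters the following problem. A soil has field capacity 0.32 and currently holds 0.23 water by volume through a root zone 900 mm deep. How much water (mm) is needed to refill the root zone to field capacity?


SMD = (FC - theta) * D
    = (0.32 - 0.23) * 900
    = 0.090 * 900
    = 81 mm


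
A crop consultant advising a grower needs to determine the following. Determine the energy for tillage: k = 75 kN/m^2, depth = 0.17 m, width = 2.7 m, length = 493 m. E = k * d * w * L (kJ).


E = k * d * w * L
  = 75 * 0.17 * 2.7 * 493
  = 16971.53 kJ


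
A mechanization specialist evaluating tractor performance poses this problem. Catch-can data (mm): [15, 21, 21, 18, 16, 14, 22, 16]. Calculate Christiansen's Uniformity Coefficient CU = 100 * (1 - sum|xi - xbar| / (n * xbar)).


xbar = 143 / 8 = 17.875
sum|xi - xbar| = 21
CU = 100 * (1 - 21 / (8 * 17.875))
   = 100 * (1 - 0.1469)
   = 85.31%


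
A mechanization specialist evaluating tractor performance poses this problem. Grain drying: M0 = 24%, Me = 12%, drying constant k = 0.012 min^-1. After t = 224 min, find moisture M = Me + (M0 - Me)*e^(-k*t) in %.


M = Me + (M0 - Me) * e^(-k*t)
  = 12 + (24 - 12) * e^(-0.012*224)
  = 12 + 12 * e^(-2.688)
  = 12 + 12 * 0.06802
  = 12 + 0.8162
  = 12.82%


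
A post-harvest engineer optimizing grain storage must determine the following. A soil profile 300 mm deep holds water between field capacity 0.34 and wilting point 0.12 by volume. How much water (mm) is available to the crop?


AW = (FC - WP) * D
   = (0.34 - 0.12) * 300
   = 0.22 * 300
   = 66 mm


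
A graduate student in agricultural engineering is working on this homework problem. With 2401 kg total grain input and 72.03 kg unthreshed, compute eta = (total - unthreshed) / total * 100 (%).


eta = (total - unthreshed) / total * 100
    = (2401 - 72.03) / 2401 * 100
    = 2328.97 / 2401 * 100
    = 97%


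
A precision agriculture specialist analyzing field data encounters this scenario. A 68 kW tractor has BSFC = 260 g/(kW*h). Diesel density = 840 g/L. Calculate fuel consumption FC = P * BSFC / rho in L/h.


FC = P * BSFC / rho_fuel
   = 68 * 260 / 840
   = 17680 / 840
   = 21.05 L/h


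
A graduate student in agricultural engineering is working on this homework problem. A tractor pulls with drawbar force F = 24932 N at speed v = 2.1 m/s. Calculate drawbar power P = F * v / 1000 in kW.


P = F * v / 1000
  = 24932 * 2.1 / 1000
  = 52357.20 / 1000
  = 52.36 kW


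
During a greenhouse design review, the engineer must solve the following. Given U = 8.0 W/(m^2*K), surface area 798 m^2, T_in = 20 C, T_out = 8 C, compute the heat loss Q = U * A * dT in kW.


dT = 20 - (8) = 12 K
Q = U * A * dT
  = 8.0 * 798 * 12
  = 76608 W = 76.61 kW


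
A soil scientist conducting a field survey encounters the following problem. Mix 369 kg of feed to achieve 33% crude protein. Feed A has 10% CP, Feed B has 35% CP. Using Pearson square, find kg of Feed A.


parts_A = CP_b - target = 35 - 33 = 2
parts_B = target - CP_a = 33 - 10 = 23
total_parts = 2 + 23 = 25
Feed A = 369 * 2 / 25 = 29.52 kg
Feed B = 369 * 23 / 25 = 339.48 kg

29.52 kg


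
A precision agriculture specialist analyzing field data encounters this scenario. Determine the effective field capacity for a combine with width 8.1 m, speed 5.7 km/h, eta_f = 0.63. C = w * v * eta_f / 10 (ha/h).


C = w * v * eta_f / 10
  = 8.1 * 5.7 * 0.63 / 10
  = 29.09 / 10
  = 2.91 ha/h


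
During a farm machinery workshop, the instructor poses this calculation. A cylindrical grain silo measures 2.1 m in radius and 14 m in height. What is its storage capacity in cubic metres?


V = pi * r^2 * h
  = pi * 2.1^2 * 14
  = pi * 4.41 * 14
  = 193.96 m^3


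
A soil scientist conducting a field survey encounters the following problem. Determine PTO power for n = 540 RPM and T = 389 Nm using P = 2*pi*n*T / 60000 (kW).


P = 2*pi*n*T / 60000
  = 2*pi * 540 * 389 / 60000
  = 1319845.91 / 60000
  = 22.00 kW


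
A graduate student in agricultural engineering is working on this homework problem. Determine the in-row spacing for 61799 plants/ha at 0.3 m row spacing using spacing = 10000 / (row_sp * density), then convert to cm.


spacing = 10000 / (row_sp * density)
        = 10000 / (0.3 * 61799)
        = 10000 / 18539.70
        = 0.53938 m = 53.94 cm


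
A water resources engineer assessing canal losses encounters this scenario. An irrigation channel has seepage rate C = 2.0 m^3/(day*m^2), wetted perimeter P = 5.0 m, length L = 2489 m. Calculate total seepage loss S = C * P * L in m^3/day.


S = C * P * L
  = 2.0 * 5.0 * 2489
  = 24890 m^3/day


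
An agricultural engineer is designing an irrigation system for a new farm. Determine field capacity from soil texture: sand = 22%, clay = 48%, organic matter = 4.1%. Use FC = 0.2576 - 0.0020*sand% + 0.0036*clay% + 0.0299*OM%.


FC = 0.2576 - 0.0020*22 + 0.0036*48 + 0.0299*4.1
   = 0.2576 - 0.0440 + 0.1728 + 0.1226
   = 0.5090


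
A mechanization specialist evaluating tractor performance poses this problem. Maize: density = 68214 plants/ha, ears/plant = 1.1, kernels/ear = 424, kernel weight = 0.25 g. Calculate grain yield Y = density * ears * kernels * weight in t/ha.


Y = density * ears * kernels * kw
  = 68214 * 1.1 * 424 * 0.25 g/ha
  = 7953752.40 g/ha
  = 7953.75 kg/ha = 7.95 t/ha


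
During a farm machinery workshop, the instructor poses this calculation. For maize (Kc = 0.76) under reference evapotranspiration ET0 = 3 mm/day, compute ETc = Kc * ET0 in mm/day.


ETc = Kc * ET0
    = 0.76 * 3
    = 2.28 mm/day


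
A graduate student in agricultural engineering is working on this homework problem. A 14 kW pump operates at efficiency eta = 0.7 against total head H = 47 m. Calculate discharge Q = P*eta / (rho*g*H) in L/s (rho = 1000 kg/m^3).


Q = (P * 1000 * eta) / (rho * g * H)
  = (14 * 1000 * 0.7) / (1000 * 9.81 * 47)
  = 9800 / 461070
  = 0.02125 m^3/s = 21.25 L/s


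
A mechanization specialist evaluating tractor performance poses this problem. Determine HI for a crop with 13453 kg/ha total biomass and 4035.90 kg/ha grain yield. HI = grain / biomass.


HI = grain_yield / biomass
   = 4035.90 / 13453
   = 0.30


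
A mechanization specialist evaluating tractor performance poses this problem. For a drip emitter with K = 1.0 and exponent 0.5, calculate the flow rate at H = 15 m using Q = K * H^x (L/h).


Q = K * H^x
  = 1.0 * 15^0.5
  = 1.0 * 3.8730
  = 3.87 L/h


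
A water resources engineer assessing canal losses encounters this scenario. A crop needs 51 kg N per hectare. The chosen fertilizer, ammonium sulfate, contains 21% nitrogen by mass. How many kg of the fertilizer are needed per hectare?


Rate = N_required / (N_content / 100)
     = 51 / (21 / 100)
     = 51 / 0.21
     = 242.86 kg/ha


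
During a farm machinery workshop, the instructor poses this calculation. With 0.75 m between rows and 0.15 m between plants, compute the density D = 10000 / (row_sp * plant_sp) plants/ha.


D = 10000 / (row_sp * plant_sp)
  = 10000 / (0.75 * 0.15)
  = 10000 / 0.1125
  = 88888.89 plants/ha


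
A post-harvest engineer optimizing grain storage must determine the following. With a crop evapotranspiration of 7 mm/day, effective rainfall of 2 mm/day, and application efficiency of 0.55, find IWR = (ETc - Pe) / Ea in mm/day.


IWR = (ETc - Pe) / Ea
    = (7 - 2) / 0.55
    = 5 / 0.55
    = 9.09 mm/day


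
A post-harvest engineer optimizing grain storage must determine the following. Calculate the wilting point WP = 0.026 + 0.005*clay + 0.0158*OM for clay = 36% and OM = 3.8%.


WP = 0.026 + 0.005*36 + 0.0158*3.8
   = 0.026 + 0.1800 + 0.0600
   = 0.2660


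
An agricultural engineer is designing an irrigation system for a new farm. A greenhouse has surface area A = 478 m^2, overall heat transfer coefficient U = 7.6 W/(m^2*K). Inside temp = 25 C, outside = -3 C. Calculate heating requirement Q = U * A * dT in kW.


dT = 25 - (-3) = 28 K
Q = U * A * dT
  = 7.6 * 478 * 28
  = 101718.40 W = 101.72 kW


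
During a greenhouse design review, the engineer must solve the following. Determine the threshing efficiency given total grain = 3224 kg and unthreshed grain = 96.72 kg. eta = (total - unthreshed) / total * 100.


eta = (total - unthreshed) / total * 100
    = (3224 - 96.72) / 3224 * 100
    = 3127.28 / 3224 * 100
    = 97%


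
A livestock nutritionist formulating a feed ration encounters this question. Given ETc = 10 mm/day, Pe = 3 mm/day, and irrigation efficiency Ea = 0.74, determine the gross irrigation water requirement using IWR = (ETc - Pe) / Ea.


IWR = (ETc - Pe) / Ea
    = (10 - 3) / 0.74
    = 7 / 0.74
    = 9.46 mm/day


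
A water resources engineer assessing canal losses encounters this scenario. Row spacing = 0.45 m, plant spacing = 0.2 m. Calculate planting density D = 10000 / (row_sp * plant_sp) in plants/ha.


D = 10000 / (row_sp * plant_sp)
  = 10000 / (0.45 * 0.2)
  = 10000 / 0.0900
  = 111111.11 plants/ha


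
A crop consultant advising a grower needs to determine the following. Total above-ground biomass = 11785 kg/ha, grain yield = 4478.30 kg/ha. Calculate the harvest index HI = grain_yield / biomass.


HI = grain_yield / biomass
   = 4478.30 / 11785
   = 0.38


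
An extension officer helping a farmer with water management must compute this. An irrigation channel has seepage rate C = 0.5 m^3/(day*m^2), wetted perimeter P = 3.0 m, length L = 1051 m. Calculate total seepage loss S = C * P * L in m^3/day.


S = C * P * L
  = 0.5 * 3.0 * 1051
  = 1576.50 m^3/day


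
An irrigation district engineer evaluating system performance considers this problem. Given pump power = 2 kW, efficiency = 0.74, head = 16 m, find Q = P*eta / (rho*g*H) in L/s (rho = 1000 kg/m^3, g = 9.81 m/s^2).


Q = (P * 1000 * eta) / (rho * g * H)
  = (2 * 1000 * 0.74) / (1000 * 9.81 * 16)
  = 1480 / 156960
  = 0.00943 m^3/s = 9.43 L/s


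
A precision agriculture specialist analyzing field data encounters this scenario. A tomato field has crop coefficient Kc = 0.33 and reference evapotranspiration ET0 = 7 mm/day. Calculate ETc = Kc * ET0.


ETc = Kc * ET0
    = 0.33 * 7
    = 2.31 mm/day


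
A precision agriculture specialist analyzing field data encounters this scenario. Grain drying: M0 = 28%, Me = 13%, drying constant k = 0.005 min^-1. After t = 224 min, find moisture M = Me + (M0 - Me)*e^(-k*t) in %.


M = Me + (M0 - Me) * e^(-k*t)
  = 13 + (28 - 13) * e^(-0.005*224)
  = 13 + 15 * e^(-1.120)
  = 13 + 15 * 0.32628
  = 13 + 4.8942
  = 17.89%


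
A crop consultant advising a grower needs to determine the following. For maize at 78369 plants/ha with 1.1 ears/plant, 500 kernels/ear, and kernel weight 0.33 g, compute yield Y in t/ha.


Y = density * ears * kernels * kw
  = 78369 * 1.1 * 500 * 0.33 g/ha
  = 14223973.50 g/ha
  = 14223.97 kg/ha = 14.22 t/ha


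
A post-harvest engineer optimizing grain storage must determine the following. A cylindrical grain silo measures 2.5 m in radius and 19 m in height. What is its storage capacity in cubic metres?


V = pi * r^2 * h
  = pi * 2.5^2 * 19
  = pi * 6.25 * 19
  = 373.06 m^3


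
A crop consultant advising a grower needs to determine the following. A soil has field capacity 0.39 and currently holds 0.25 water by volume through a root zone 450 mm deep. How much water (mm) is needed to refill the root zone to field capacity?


SMD = (FC - theta) * D
    = (0.39 - 0.25) * 450
    = 0.140 * 450
    = 63 mm


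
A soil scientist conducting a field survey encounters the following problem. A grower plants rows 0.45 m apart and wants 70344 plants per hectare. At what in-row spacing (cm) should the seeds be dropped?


spacing = 10000 / (row_sp * density)
        = 10000 / (0.45 * 70344)
        = 10000 / 31654.80
        = 0.31591 m = 31.59 cm


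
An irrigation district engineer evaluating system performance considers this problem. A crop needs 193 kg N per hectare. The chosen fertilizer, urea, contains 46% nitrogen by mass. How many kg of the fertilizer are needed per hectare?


Rate = N_required / (N_content / 100)
     = 193 / (46 / 100)
     = 193 / 0.46
     = 419.57 kg/ha


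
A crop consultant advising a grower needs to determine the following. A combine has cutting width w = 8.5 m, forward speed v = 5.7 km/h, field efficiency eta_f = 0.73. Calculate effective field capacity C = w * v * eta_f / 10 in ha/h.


C = w * v * eta_f / 10
  = 8.5 * 5.7 * 0.73 / 10
  = 35.37 / 10
  = 3.54 ha/h


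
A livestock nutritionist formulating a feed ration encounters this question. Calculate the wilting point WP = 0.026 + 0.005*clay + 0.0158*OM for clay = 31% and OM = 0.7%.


WP = 0.026 + 0.005*31 + 0.0158*0.7
   = 0.026 + 0.1550 + 0.0111
   = 0.1921


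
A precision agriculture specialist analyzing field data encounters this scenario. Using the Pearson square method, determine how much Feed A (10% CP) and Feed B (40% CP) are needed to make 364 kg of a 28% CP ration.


parts_A = CP_b - target = 40 - 28 = 12
parts_B = target - CP_a = 28 - 10 = 18
total_parts = 12 + 18 = 30
Feed A = 364 * 12 / 30 = 145.60 kg
Feed B = 364 * 18 / 30 = 218.40 kg

145.60 kg


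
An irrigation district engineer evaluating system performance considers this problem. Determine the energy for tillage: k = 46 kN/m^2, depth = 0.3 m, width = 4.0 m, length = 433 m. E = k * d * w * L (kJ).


E = k * d * w * L
  = 46 * 0.3 * 4.0 * 433
  = 23901.60 kJ


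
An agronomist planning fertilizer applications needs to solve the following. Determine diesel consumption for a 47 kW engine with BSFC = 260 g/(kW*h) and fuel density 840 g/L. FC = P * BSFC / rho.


FC = P * BSFC / rho_fuel
   = 47 * 260 / 840
   = 12220 / 840
   = 14.55 L/h


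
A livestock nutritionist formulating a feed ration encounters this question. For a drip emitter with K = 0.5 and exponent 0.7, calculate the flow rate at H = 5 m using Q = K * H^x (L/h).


Q = K * H^x
  = 0.5 * 5^0.7
  = 0.5 * 3.0852
  = 1.54 L/h


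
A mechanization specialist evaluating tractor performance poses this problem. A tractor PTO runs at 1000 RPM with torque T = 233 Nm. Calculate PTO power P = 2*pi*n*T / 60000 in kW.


P = 2*pi*n*T / 60000
  = 2*pi * 1000 * 233 / 60000
  = 1463982.18 / 60000
  = 24.40 kW


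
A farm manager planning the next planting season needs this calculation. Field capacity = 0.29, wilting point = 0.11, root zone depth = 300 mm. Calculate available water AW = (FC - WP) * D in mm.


AW = (FC - WP) * D
   = (0.29 - 0.11) * 300
   = 0.18 * 300
   = 54 mm


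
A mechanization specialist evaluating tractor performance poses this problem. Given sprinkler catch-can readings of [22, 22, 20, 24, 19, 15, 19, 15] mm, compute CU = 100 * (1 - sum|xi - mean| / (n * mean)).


xbar = 156 / 8 = 19.500
sum|xi - xbar| = 20
CU = 100 * (1 - 20 / (8 * 19.500))
   = 100 * (1 - 0.1282)
   = 87.18%


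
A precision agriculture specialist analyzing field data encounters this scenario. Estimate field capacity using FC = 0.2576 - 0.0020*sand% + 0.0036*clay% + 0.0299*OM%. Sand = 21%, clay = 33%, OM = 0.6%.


FC = 0.2576 - 0.0020*21 + 0.0036*33 + 0.0299*0.6
   = 0.2576 - 0.0420 + 0.1188 + 0.0179
   = 0.3523


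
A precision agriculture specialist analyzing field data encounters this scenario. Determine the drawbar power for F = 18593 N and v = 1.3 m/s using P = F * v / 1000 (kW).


P = F * v / 1000
  = 18593 * 1.3 / 1000
  = 24170.90 / 1000
  = 24.17 kW


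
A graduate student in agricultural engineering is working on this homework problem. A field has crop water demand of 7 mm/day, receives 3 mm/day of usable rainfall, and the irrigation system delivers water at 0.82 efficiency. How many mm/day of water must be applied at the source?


IWR = (ETc - Pe) / Ea
    = (7 - 3) / 0.82
    = 4 / 0.82
    = 4.88 mm/day


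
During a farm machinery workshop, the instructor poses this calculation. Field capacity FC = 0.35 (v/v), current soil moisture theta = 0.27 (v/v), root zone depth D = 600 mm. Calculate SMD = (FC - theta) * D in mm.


SMD = (FC - theta) * D
    = (0.35 - 0.27) * 600
    = 0.080 * 600
    = 48 mm


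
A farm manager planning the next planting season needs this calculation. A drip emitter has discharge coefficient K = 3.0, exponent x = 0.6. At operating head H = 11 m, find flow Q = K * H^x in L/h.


Q = K * H^x
  = 3.0 * 11^0.6
  = 3.0 * 4.2154
  = 12.65 L/h


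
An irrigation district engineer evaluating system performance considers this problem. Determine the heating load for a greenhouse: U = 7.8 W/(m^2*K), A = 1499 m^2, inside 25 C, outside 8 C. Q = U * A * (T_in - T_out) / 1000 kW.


dT = 25 - (8) = 17 K
Q = U * A * dT
  = 7.8 * 1499 * 17
  = 198767.40 W = 198.77 kW


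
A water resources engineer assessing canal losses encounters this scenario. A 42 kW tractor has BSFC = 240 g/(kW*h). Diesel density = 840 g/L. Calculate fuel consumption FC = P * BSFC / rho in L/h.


FC = P * BSFC / rho_fuel
   = 42 * 240 / 840
   = 10080 / 840
   = 12 L/h


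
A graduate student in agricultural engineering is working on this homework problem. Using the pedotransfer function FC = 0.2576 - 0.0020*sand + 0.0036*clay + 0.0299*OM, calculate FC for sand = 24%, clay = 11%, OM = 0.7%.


FC = 0.2576 - 0.0020*24 + 0.0036*11 + 0.0299*0.7
   = 0.2576 - 0.0480 + 0.0396 + 0.0209
   = 0.2701


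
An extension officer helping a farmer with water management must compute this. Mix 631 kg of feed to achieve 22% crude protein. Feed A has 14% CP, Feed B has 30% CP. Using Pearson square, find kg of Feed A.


parts_A = CP_b - target = 30 - 22 = 8
parts_B = target - CP_a = 22 - 14 = 8
total_parts = 8 + 8 = 16
Feed A = 631 * 8 / 16 = 315.50 kg
Feed B = 631 * 8 / 16 = 315.50 kg


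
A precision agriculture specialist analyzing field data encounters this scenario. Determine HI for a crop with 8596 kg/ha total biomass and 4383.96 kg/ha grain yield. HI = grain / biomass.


HI = grain_yield / biomass
   = 4383.96 / 8596
   = 0.51


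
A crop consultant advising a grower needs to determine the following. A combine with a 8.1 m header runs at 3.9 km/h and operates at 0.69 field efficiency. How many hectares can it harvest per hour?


C = w * v * eta_f / 10
  = 8.1 * 3.9 * 0.69 / 10
  = 21.80 / 10
  = 2.18 ha/h


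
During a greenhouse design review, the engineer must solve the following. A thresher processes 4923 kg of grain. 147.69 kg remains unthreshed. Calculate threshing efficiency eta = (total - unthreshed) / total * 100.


eta = (total - unthreshed) / total * 100
    = (4923 - 147.69) / 4923 * 100
    = 4775.31 / 4923 * 100
    = 97%


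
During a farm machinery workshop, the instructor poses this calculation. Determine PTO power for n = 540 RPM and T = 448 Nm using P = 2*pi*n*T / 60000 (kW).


P = 2*pi*n*T / 60000
  = 2*pi * 540 * 448 / 60000
  = 1520028.19 / 60000
  = 25.33 kW


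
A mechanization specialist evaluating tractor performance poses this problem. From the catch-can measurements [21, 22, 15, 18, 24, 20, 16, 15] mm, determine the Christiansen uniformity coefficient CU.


xbar = 151 / 8 = 18.875
sum|xi - xbar| = 23
CU = 100 * (1 - 23 / (8 * 18.875))
   = 100 * (1 - 0.1523)
   = 84.77%


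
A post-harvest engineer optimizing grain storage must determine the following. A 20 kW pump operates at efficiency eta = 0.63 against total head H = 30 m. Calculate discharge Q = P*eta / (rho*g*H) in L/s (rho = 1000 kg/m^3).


Q = (P * 1000 * eta) / (rho * g * H)
  = (20 * 1000 * 0.63) / (1000 * 9.81 * 30)
  = 12600 / 294300
  = 0.04281 m^3/s = 42.81 L/s


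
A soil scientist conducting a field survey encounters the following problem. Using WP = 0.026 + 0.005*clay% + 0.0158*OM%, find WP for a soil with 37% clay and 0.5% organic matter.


WP = 0.026 + 0.005*37 + 0.0158*0.5
   = 0.026 + 0.1850 + 0.0079
   = 0.2189


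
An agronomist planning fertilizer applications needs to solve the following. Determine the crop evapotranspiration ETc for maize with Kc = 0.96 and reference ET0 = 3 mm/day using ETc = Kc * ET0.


ETc = Kc * ET0
    = 0.96 * 3
    = 2.88 mm/day


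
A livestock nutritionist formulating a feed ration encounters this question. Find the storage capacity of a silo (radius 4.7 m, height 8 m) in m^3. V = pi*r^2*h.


V = pi * r^2 * h
  = pi * 4.7^2 * 8
  = pi * 22.09 * 8
  = 555.18 m^3


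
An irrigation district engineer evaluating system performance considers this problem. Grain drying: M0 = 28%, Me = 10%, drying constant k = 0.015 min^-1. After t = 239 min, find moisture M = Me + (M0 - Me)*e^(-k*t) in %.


M = Me + (M0 - Me) * e^(-k*t)
  = 10 + (28 - 10) * e^(-0.015*239)
  = 10 + 18 * e^(-3.585)
  = 10 + 18 * 0.02774
  = 10 + 0.4993
  = 10.50%


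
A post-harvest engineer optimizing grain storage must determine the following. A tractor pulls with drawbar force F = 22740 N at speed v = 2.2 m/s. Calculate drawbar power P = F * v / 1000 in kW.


P = F * v / 1000
  = 22740 * 2.2 / 1000
  = 50028 / 1000
  = 50.03 kW


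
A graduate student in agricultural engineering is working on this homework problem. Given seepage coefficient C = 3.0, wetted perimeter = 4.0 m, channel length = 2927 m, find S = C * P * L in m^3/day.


S = C * P * L
  = 3.0 * 4.0 * 2927
  = 35124 m^3/day


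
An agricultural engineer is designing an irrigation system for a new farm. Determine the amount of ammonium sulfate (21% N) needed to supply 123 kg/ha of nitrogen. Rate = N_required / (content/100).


Rate = N_required / (N_content / 100)
     = 123 / (21 / 100)
     = 123 / 0.21
     = 585.71 kg/ha


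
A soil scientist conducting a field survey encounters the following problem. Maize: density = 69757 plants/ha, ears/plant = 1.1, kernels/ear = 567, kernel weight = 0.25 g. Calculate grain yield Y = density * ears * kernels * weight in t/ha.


Y = density * ears * kernels * kw
  = 69757 * 1.1 * 567 * 0.25 g/ha
  = 10876860.23 g/ha
  = 10876.86 kg/ha = 10.88 t/ha


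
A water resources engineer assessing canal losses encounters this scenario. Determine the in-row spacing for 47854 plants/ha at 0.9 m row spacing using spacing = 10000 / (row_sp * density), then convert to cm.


spacing = 10000 / (row_sp * density)
        = 10000 / (0.9 * 47854)
        = 10000 / 43068.60
        = 0.23219 m = 23.22 cm


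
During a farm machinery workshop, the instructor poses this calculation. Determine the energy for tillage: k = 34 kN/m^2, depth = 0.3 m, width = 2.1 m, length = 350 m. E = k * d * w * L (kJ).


E = k * d * w * L
  = 34 * 0.3 * 2.1 * 350
  = 7497 kJ


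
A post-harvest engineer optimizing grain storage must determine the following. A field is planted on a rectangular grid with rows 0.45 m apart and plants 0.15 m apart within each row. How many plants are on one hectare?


D = 10000 / (row_sp * plant_sp)
  = 10000 / (0.45 * 0.15)
  = 10000 / 0.0675
  = 148148.15 plants/ha


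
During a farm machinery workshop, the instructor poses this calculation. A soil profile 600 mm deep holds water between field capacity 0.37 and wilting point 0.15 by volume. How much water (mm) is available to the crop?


AW = (FC - WP) * D
   = (0.37 - 0.15) * 600
   = 0.22 * 600
   = 132 mm


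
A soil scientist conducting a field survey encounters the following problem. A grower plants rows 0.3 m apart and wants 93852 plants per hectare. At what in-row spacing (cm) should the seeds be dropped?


spacing = 10000 / (row_sp * density)
        = 10000 / (0.3 * 93852)
        = 10000 / 28155.60
        = 0.35517 m = 35.52 cm


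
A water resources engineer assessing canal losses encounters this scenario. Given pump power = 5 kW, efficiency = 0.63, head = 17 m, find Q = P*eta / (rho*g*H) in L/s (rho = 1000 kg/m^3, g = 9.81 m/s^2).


Q = (P * 1000 * eta) / (rho * g * H)
  = (5 * 1000 * 0.63) / (1000 * 9.81 * 17)
  = 3150 / 166770
  = 0.01889 m^3/s = 18.89 L/s


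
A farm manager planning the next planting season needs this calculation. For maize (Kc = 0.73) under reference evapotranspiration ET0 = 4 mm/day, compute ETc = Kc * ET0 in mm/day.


ETc = Kc * ET0
    = 0.73 * 4
    = 2.92 mm/day


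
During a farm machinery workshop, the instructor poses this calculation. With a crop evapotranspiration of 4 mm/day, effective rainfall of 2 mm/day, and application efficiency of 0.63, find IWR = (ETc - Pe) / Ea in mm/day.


IWR = (ETc - Pe) / Ea
    = (4 - 2) / 0.63
    = 2 / 0.63
    = 3.17 mm/day
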